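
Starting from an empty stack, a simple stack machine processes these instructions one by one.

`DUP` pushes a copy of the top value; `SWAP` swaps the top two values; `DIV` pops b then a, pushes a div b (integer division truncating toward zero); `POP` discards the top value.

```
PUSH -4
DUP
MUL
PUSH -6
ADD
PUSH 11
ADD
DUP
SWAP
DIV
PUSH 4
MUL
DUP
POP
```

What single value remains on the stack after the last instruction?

4

PUSH -4  [-4]
DUP      [-4, -4]
MUL      [16]
PUSH -6  [16, -6]
ADD      [10]
PUSH 11  [10, 11]
ADD      [21]
DUP      [21, 21]
SWAP     [21, 21]
DIV      [1]
PUSH 4   [1, 4]
MUL      [4]
DUP      [4, 4]
POP      [4]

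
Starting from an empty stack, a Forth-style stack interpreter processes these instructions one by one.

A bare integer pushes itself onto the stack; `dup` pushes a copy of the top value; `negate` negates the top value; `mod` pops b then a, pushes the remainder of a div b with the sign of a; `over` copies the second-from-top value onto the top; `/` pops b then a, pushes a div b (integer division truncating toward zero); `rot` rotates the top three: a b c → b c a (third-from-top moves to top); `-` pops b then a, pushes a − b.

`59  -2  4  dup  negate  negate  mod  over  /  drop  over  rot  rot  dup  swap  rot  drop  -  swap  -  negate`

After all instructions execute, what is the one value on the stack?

59

59     -> 59
-2     -> 59 -2
4      -> 59 -2 4
dup    -> 59 -2 4 4
negate -> 59 -2 4 -4
negate -> 59 -2 4 4
mod    -> 59 -2 0
over   -> 59 -2 0 -2
/      -> 59 -2 0
drop   -> 59 -2
over   -> 59 -2 59
rot    -> -2 59 59
rot    -> 59 59 -2
dup    -> 59 59 -2 -2
swap   -> 59 59 -2 -2
rot    -> 59 -2 -2 59
drop   -> 59 -2 -2
-      -> 59 0
swap   -> 0 59
-      -> -59
negate -> 59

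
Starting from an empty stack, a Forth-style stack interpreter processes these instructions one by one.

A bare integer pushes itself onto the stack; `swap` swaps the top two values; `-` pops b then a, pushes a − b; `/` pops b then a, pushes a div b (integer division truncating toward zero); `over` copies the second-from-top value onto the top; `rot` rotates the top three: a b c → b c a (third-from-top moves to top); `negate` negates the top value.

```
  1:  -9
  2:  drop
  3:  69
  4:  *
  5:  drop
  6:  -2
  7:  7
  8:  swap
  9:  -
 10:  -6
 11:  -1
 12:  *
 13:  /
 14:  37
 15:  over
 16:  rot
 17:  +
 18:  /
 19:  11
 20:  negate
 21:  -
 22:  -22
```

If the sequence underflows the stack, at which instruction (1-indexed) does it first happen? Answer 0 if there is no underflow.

4

-9    -9
drop  (empty)
69    69
*  — needs 2 operands, stack has 1 → underflow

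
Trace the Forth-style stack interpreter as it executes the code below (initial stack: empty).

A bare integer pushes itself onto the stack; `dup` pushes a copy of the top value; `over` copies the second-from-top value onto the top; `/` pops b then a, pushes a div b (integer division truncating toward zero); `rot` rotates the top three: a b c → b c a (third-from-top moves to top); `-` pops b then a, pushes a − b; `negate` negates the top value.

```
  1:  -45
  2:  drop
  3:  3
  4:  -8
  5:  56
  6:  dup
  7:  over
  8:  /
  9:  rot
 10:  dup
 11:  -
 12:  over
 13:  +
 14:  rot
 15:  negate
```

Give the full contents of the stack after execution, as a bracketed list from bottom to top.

[3, 1, 1, -56]

-45    → -45
drop   → (empty)
3      → 3
-8     → 3 -8
56     → 3 -8 56
dup    → 3 -8 56 56
over   → 3 -8 56 56 56
/      → 3 -8 56 1
rot    → 3 56 1 -8
dup    → 3 56 1 -8 -8
-      → 3 56 1 0
over   → 3 56 1 0 1
+      → 3 56 1 1
rot    → 3 1 1 56
negate → 3 1 1 -56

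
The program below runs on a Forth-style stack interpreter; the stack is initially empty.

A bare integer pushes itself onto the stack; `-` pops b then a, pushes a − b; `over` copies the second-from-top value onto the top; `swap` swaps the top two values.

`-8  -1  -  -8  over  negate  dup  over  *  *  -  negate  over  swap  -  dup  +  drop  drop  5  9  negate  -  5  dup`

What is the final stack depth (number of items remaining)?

3

-8     -> -8
-1     -> -8 -1
-      -> -7
-8     -> -7 -8
over   -> -7 -8 -7
negate -> -7 -8 7
dup    -> -7 -8 7 7
over   -> -7 -8 7 7 7
*      -> -7 -8 7 49
*      -> -7 -8 343
-      -> -7 -351
negate -> -7 351
over   -> -7 351 -7
swap   -> -7 -7 351
-      -> -7 -358
dup    -> -7 -358 -358
+      -> -7 -716
drop   -> -7
drop   -> (empty)
5      -> 5
9      -> 5 9
negate -> 5 -9
-      -> 14
5      -> 14 5
dup    -> 14 5 5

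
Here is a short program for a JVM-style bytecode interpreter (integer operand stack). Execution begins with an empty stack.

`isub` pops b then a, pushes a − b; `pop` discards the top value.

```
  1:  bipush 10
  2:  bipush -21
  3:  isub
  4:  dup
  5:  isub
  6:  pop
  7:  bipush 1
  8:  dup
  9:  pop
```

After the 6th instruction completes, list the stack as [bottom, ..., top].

bipush 10  : 10
bipush -21 : 10 -21
isub       : 31
dup        : 31 31
isub       : 0
pop        : (empty)

[]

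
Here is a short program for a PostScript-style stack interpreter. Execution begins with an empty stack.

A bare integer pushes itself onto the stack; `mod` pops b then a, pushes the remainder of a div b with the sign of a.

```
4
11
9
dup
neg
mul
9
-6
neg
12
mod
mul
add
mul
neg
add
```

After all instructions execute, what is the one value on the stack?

4    [4]
11   [4, 11]
9    [4, 11, 9]
dup  [4, 11, 9, 9]
neg  [4, 11, 9, -9]
mul  [4, 11, -81]
9    [4, 11, -81, 9]
-6   [4, 11, -81, 9, -6]
neg  [4, 11, -81, 9, 6]
12   [4, 11, -81, 9, 6, 12]
mod  [4, 11, -81, 9, 6]
mul  [4, 11, -81, 54]
add  [4, 11, -27]
mul  [4, -297]
neg  [4, 297]
add  [301]

301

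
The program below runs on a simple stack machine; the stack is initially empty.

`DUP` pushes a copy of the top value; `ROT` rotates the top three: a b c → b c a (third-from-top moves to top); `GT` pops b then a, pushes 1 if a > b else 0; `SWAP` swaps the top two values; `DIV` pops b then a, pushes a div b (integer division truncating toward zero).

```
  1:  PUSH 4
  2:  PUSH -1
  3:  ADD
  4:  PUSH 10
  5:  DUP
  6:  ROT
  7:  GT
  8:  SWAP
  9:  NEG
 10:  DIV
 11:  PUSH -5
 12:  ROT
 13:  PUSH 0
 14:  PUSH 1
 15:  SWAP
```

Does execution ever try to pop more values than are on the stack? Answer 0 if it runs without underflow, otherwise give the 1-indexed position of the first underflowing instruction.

12

PUSH 4   [4]
PUSH -1  [4, -1]
ADD      [3]
PUSH 10  [3, 10]
DUP      [3, 10, 10]
ROT      [10, 10, 3]
GT       [10, 1]
SWAP     [1, 10]
NEG      [1, -10]
DIV      [0]
PUSH -5  [0, -5]
ROT  — needs 3 operands, stack has 2 → underflow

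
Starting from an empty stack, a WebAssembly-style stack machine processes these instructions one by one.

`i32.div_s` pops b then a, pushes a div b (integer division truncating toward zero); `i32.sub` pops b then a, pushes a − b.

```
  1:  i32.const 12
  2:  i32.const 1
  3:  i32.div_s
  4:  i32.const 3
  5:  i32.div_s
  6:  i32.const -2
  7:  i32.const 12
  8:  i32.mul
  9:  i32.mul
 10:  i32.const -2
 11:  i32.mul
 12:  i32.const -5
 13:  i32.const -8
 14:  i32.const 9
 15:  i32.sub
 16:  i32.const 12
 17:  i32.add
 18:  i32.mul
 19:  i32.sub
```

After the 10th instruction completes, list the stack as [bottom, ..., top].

i32.const 12 → 12
i32.const 1  → 12 1
i32.div_s    → 12
i32.const 3  → 12 3
i32.div_s    → 4
i32.const -2 → 4 -2
i32.const 12 → 4 -2 12
i32.mul      → 4 -24
i32.mul      → -96
i32.const -2 → -96 -2

[-96, -2]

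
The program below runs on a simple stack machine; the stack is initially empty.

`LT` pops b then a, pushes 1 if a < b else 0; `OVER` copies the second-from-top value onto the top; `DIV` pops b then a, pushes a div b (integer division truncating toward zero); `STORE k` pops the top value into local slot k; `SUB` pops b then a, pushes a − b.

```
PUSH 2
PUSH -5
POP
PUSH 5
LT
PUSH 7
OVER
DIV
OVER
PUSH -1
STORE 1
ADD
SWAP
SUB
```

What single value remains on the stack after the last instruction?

PUSH 2  -> [2]
PUSH -5 -> [2, -5]
POP     -> [2]
PUSH 5  -> [2, 5]
LT      -> [1]
PUSH 7  -> [1, 7]
OVER    -> [1, 7, 1]
DIV     -> [1, 7]
OVER    -> [1, 7, 1]
PUSH -1 -> [1, 7, 1, -1]
STORE 1 -> [1, 7, 1]
ADD     -> [1, 8]
SWAP    -> [8, 1]
SUB     -> [7]

7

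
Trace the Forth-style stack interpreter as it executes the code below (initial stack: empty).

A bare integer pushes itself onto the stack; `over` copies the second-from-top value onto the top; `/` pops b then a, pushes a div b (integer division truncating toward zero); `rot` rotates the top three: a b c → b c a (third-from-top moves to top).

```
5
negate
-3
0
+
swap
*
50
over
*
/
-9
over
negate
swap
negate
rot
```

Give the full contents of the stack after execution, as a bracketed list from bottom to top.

5      -> [5]
negate -> [-5]
-3     -> [-5, -3]
0      -> [-5, -3, 0]
+      -> [-5, -3]
swap   -> [-3, -5]
*      -> [15]
50     -> [15, 50]
over   -> [15, 50, 15]
*      -> [15, 750]
/      -> [0]
-9     -> [0, -9]
over   -> [0, -9, 0]
negate -> [0, -9, 0]
swap   -> [0, 0, -9]
negate -> [0, 0, 9]
rot    -> [0, 9, 0]

[0, 9, 0]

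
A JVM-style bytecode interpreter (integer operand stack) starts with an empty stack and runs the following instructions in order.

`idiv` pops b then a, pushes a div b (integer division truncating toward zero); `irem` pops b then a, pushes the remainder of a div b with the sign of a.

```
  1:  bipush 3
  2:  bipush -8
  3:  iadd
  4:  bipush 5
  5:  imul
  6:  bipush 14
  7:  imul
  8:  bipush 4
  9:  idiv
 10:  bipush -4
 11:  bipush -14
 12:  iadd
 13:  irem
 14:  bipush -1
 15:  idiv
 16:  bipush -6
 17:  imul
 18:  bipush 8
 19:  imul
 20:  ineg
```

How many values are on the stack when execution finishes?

1

bipush 3   : [3]
bipush -8  : [3, -8]
iadd       : [-5]
bipush 5   : [-5, 5]
imul       : [-25]
bipush 14  : [-25, 14]
imul       : [-350]
bipush 4   : [-350, 4]
idiv       : [-87]
bipush -4  : [-87, -4]
bipush -14 : [-87, -4, -14]
iadd       : [-87, -18]
irem       : [-15]
bipush -1  : [-15, -1]
idiv       : [15]
bipush -6  : [15, -6]
imul       : [-90]
bipush 8   : [-90, 8]
imul       : [-720]
ineg       : [720]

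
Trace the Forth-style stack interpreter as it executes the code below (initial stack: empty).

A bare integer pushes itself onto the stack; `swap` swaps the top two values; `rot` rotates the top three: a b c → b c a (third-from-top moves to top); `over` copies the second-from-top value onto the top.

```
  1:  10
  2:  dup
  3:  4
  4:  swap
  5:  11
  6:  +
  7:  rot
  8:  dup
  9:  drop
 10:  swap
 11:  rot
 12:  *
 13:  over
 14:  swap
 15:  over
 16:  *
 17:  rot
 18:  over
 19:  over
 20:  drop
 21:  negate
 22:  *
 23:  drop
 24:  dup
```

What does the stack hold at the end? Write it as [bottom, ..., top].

[10, 840, 840]

10     : 10
dup    : 10 10
4      : 10 10 4
swap   : 10 4 10
11     : 10 4 10 11
+      : 10 4 21
rot    : 4 21 10
dup    : 4 21 10 10
drop   : 4 21 10
swap   : 4 10 21
rot    : 10 21 4
*      : 10 84
over   : 10 84 10
swap   : 10 10 84
over   : 10 10 84 10
*      : 10 10 840
rot    : 10 840 10
over   : 10 840 10 840
over   : 10 840 10 840 10
drop   : 10 840 10 840
negate : 10 840 10 -840
*      : 10 840 -8400
drop   : 10 840
dup    : 10 840 840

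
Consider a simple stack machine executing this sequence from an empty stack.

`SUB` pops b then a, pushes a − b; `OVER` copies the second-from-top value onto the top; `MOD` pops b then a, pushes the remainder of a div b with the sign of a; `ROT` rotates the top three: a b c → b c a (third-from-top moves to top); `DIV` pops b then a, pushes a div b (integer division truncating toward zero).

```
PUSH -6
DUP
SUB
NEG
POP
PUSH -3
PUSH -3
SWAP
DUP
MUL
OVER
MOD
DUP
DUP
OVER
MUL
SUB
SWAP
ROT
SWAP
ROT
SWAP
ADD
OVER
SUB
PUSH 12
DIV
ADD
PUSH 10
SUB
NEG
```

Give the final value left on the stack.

13

PUSH -6 -> -6
DUP     -> -6 -6
SUB     -> 0
NEG     -> 0
POP     -> (empty)
PUSH -3 -> -3
PUSH -3 -> -3 -3
SWAP    -> -3 -3
DUP     -> -3 -3 -3
MUL     -> -3 9
OVER    -> -3 9 -3
MOD     -> -3 0
DUP     -> -3 0 0
DUP     -> -3 0 0 0
OVER    -> -3 0 0 0 0
MUL     -> -3 0 0 0
SUB     -> -3 0 0
SWAP    -> -3 0 0
ROT     -> 0 0 -3
SWAP    -> 0 -3 0
ROT     -> -3 0 0
SWAP    -> -3 0 0
ADD     -> -3 0
OVER    -> -3 0 -3
SUB     -> -3 3
PUSH 12 -> -3 3 12
DIV     -> -3 0
ADD     -> -3
PUSH 10 -> -3 10
SUB     -> -13
NEG     -> 13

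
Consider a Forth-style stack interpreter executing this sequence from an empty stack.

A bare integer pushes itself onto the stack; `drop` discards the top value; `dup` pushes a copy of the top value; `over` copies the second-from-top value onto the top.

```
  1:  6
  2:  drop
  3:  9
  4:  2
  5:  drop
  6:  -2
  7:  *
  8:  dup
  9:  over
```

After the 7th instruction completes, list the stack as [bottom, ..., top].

[-18]

6    : [6]
drop : []
9    : [9]
2    : [9, 2]
drop : [9]
-2   : [9, -2]
*    : [-18]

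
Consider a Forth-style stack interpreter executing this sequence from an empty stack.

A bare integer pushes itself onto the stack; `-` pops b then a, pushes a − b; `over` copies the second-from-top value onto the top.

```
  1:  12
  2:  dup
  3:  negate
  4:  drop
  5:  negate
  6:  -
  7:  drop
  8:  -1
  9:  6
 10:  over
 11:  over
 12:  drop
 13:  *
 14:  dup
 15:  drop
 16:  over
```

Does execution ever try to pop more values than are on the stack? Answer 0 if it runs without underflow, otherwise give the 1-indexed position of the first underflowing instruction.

12      12
dup     12 12
negate  12 -12
drop    12
negate  -12
-  — needs 2 operands, stack has 1 → underflow

6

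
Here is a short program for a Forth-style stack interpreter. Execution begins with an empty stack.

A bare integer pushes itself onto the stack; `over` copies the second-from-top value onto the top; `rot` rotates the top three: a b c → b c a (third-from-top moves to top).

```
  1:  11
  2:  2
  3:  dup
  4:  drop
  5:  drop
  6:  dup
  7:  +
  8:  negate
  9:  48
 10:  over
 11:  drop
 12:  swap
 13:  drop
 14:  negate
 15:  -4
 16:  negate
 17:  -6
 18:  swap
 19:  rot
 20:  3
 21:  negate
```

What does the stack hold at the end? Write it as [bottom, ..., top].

11      11
2       11 2
dup     11 2 2
drop    11 2
drop    11
dup     11 11
+       22
negate  -22
48      -22 48
over    -22 48 -22
drop    -22 48
swap    48 -22
drop    48
negate  -48
-4      -48 -4
negate  -48 4
-6      -48 4 -6
swap    -48 -6 4
rot     -6 4 -48
3       -6 4 -48 3
negate  -6 4 -48 -3

[-6, 4, -48, -3]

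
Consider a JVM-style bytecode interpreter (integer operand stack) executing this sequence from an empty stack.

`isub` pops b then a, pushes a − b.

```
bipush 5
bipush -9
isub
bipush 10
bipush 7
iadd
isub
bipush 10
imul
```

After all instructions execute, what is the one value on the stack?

-30

bipush 5  -> 5
bipush -9 -> 5 -9
isub      -> 14
bipush 10 -> 14 10
bipush 7  -> 14 10 7
iadd      -> 14 17
isub      -> -3
bipush 10 -> -3 10
imul      -> -30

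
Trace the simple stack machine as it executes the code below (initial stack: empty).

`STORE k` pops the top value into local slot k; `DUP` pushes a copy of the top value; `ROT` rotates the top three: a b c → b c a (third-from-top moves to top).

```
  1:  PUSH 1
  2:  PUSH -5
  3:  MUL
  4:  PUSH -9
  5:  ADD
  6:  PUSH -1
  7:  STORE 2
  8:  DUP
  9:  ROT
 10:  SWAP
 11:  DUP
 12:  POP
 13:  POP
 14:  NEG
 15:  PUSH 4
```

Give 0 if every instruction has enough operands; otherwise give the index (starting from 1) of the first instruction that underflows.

PUSH 1   [1]
PUSH -5  [1, -5]
MUL      [-5]
PUSH -9  [-5, -9]
ADD      [-14]
PUSH -1  [-14, -1]
STORE 2  [-14]
DUP      [-14, -14]
ROT  — needs 3 operands, stack has 2 → underflow

9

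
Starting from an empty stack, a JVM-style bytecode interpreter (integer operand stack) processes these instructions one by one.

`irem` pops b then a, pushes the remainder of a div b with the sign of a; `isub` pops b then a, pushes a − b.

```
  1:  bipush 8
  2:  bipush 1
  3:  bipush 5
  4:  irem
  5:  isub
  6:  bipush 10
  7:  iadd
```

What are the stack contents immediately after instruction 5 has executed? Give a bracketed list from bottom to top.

bipush 8 : [8]
bipush 1 : [8, 1]
bipush 5 : [8, 1, 5]
irem     : [8, 1]
isub     : [7]

[7]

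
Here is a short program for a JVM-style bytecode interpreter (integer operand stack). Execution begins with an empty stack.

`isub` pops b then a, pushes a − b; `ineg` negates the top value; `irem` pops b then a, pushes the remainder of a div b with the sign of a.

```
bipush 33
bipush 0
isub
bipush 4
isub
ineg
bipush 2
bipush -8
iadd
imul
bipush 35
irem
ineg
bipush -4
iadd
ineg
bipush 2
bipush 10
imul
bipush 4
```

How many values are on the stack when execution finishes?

bipush 33  33
bipush 0   33 0
isub       33
bipush 4   33 4
isub       29
ineg       -29
bipush 2   -29 2
bipush -8  -29 2 -8
iadd       -29 -6
imul       174
bipush 35  174 35
irem       34
ineg       -34
bipush -4  -34 -4
iadd       -38
ineg       38
bipush 2   38 2
bipush 10  38 2 10
imul       38 20
bipush 4   38 20 4

3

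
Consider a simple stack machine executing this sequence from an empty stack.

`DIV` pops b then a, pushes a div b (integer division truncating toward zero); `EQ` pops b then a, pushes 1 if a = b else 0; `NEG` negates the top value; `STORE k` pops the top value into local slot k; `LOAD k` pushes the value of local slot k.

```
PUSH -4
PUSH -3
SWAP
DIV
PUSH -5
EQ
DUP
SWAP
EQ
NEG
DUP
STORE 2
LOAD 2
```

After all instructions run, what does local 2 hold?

PUSH -4 → -4
PUSH -3 → -4 -3
SWAP    → -3 -4
DIV     → 0
PUSH -5 → 0 -5
EQ      → 0
DUP     → 0 0
SWAP    → 0 0
EQ      → 1
NEG     → -1
DUP     → -1 -1
STORE 2 → -1
LOAD 2  → -1 -1

-1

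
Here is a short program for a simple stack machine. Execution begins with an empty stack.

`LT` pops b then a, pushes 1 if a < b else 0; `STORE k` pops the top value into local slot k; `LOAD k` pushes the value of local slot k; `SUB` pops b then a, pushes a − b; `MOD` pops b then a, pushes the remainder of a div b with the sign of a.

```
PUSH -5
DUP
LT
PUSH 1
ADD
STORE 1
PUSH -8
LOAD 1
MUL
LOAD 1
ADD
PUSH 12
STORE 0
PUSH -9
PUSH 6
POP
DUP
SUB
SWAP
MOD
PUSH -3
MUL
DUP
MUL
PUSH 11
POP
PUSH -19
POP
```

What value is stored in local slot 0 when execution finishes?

PUSH -5  -> -5
DUP      -> -5 -5
LT       -> 0
PUSH 1   -> 0 1
ADD      -> 1
STORE 1  -> (empty)
PUSH -8  -> -8
LOAD 1   -> -8 1
MUL      -> -8
LOAD 1   -> -8 1
ADD      -> -7
PUSH 12  -> -7 12
STORE 0  -> -7
PUSH -9  -> -7 -9
PUSH 6   -> -7 -9 6
POP      -> -7 -9
DUP      -> -7 -9 -9
SUB      -> -7 0
SWAP     -> 0 -7
MOD      -> 0
PUSH -3  -> 0 -3
MUL      -> 0
DUP      -> 0 0
MUL      -> 0
PUSH 11  -> 0 11
POP      -> 0
PUSH -19 -> 0 -19
POP      -> 0

12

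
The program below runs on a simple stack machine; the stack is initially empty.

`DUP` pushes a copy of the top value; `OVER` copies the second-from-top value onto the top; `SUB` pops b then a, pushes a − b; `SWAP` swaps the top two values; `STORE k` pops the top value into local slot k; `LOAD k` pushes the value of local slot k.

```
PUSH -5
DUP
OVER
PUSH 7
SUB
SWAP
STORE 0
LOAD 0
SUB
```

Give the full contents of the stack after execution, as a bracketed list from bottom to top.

PUSH -5 -> -5
DUP     -> -5 -5
OVER    -> -5 -5 -5
PUSH 7  -> -5 -5 -5 7
SUB     -> -5 -5 -12
SWAP    -> -5 -12 -5
STORE 0 -> -5 -12
LOAD 0  -> -5 -12 -5
SUB     -> -5 -7

[-5, -7]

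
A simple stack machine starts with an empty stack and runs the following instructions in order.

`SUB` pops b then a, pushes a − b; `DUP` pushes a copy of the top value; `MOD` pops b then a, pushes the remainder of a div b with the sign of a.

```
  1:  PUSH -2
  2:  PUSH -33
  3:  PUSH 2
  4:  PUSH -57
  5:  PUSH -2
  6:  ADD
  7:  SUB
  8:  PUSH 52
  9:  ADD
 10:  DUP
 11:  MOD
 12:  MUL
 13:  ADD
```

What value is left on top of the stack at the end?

-2

PUSH -2  : [-2]
PUSH -33 : [-2, -33]
PUSH 2   : [-2, -33, 2]
PUSH -57 : [-2, -33, 2, -57]
PUSH -2  : [-2, -33, 2, -57, -2]
ADD      : [-2, -33, 2, -59]
SUB      : [-2, -33, 61]
PUSH 52  : [-2, -33, 61, 52]
ADD      : [-2, -33, 113]
DUP      : [-2, -33, 113, 113]
MOD      : [-2, -33, 0]
MUL      : [-2, 0]
ADD      : [-2]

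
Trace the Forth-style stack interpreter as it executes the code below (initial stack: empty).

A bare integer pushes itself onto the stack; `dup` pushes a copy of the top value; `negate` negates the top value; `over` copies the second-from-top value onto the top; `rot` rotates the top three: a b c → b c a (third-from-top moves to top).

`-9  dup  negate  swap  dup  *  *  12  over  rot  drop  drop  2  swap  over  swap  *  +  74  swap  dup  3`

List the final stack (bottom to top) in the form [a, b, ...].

-9     : [-9]
dup    : [-9, -9]
negate : [-9, 9]
swap   : [9, -9]
dup    : [9, -9, -9]
*      : [9, 81]
*      : [729]
12     : [729, 12]
over   : [729, 12, 729]
rot    : [12, 729, 729]
drop   : [12, 729]
drop   : [12]
2      : [12, 2]
swap   : [2, 12]
over   : [2, 12, 2]
swap   : [2, 2, 12]
*      : [2, 24]
+      : [26]
74     : [26, 74]
swap   : [74, 26]
dup    : [74, 26, 26]
3      : [74, 26, 26, 3]

[74, 26, 26, 3]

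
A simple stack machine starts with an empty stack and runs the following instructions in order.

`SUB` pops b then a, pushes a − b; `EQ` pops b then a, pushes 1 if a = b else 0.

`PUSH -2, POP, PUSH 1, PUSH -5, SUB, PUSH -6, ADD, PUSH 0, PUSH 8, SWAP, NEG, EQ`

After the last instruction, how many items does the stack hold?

2

PUSH -2  -2
POP      (empty)
PUSH 1   1
PUSH -5  1 -5
SUB      6
PUSH -6  6 -6
ADD      0
PUSH 0   0 0
PUSH 8   0 0 8
SWAP     0 8 0
NEG      0 8 0
EQ       0 0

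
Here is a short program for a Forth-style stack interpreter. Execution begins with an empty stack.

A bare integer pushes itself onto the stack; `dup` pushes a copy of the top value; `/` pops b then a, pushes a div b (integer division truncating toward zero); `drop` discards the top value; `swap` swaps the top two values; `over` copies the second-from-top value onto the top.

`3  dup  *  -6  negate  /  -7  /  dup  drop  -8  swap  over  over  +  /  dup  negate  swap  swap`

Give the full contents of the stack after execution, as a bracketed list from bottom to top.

[-8, 0, 0]

3      → 3
dup    → 3 3
*      → 9
-6     → 9 -6
negate → 9 6
/      → 1
-7     → 1 -7
/      → 0
dup    → 0 0
drop   → 0
-8     → 0 -8
swap   → -8 0
over   → -8 0 -8
over   → -8 0 -8 0
+      → -8 0 -8
/      → -8 0
dup    → -8 0 0
negate → -8 0 0
swap   → -8 0 0
swap   → -8 0 0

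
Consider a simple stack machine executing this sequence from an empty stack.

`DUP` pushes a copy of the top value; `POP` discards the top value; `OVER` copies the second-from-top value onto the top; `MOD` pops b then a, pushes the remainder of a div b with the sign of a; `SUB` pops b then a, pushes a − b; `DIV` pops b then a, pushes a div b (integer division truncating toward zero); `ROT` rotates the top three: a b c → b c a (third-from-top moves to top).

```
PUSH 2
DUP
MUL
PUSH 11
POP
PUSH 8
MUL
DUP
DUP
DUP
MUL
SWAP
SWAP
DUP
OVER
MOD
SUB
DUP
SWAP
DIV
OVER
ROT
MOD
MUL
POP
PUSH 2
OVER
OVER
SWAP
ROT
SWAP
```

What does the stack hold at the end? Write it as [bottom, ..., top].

PUSH 2  -> [2]
DUP     -> [2, 2]
MUL     -> [4]
PUSH 11 -> [4, 11]
POP     -> [4]
PUSH 8  -> [4, 8]
MUL     -> [32]
DUP     -> [32, 32]
DUP     -> [32, 32, 32]
DUP     -> [32, 32, 32, 32]
MUL     -> [32, 32, 1024]
SWAP    -> [32, 1024, 32]
SWAP    -> [32, 32, 1024]
DUP     -> [32, 32, 1024, 1024]
OVER    -> [32, 32, 1024, 1024, 1024]
MOD     -> [32, 32, 1024, 0]
SUB     -> [32, 32, 1024]
DUP     -> [32, 32, 1024, 1024]
SWAP    -> [32, 32, 1024, 1024]
DIV     -> [32, 32, 1]
OVER    -> [32, 32, 1, 32]
ROT     -> [32, 1, 32, 32]
MOD     -> [32, 1, 0]
MUL     -> [32, 0]
POP     -> [32]
PUSH 2  -> [32, 2]
OVER    -> [32, 2, 32]
OVER    -> [32, 2, 32, 2]
SWAP    -> [32, 2, 2, 32]
ROT     -> [32, 2, 32, 2]
SWAP    -> [32, 2, 2, 32]

[32, 2, 2, 32]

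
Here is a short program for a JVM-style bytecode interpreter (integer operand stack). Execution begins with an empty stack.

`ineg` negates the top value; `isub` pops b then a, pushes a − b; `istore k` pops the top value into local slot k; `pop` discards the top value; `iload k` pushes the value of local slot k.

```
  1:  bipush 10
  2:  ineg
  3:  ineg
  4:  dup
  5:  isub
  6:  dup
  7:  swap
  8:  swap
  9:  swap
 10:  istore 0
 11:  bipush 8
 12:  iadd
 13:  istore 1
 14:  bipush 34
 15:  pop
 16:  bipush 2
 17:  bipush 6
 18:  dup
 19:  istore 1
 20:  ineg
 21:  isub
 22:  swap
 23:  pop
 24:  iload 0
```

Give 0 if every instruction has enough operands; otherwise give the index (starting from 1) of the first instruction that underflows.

bipush 10  10
ineg       -10
ineg       10
dup        10 10
isub       0
dup        0 0
swap       0 0
swap       0 0
swap       0 0
istore 0   0
bipush 8   0 8
iadd       8
istore 1   (empty)
bipush 34  34
pop        (empty)
bipush 2   2
bipush 6   2 6
dup        2 6 6
istore 1   2 6
ineg       2 -6
isub       8
swap  — needs 2 operands, stack has 1 → underflow

22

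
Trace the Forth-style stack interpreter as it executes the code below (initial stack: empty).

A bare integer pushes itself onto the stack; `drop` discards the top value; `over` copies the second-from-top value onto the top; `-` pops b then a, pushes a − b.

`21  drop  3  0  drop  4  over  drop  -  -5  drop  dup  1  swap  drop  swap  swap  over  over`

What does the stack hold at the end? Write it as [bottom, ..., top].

21    21
drop  (empty)
3     3
0     3 0
drop  3
4     3 4
over  3 4 3
drop  3 4
-     -1
-5    -1 -5
drop  -1
dup   -1 -1
1     -1 -1 1
swap  -1 1 -1
drop  -1 1
swap  1 -1
swap  -1 1
over  -1 1 -1
over  -1 1 -1 1

[-1, 1, -1, 1]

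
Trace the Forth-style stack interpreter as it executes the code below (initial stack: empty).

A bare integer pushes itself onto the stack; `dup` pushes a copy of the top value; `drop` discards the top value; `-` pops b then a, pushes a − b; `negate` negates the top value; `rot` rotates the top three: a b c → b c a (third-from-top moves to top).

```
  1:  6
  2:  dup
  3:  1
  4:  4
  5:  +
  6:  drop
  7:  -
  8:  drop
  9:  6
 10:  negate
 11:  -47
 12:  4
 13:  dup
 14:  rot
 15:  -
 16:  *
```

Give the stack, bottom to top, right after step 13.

6      -> 6
dup    -> 6 6
1      -> 6 6 1
4      -> 6 6 1 4
+      -> 6 6 5
drop   -> 6 6
-      -> 0
drop   -> (empty)
6      -> 6
negate -> -6
-47    -> -6 -47
4      -> -6 -47 4
dup    -> -6 -47 4 4

[-6, -47, 4, 4]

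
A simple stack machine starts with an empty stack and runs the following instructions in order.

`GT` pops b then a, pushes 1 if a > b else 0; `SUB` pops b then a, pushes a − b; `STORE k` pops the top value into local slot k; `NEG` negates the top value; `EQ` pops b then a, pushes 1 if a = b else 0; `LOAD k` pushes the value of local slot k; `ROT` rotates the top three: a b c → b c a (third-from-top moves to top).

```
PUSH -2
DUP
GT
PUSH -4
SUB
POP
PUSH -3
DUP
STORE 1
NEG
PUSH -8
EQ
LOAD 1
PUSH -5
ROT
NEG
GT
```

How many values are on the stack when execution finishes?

PUSH -2 -> [-2]
DUP     -> [-2, -2]
GT      -> [0]
PUSH -4 -> [0, -4]
SUB     -> [4]
POP     -> []
PUSH -3 -> [-3]
DUP     -> [-3, -3]
STORE 1 -> [-3]
NEG     -> [3]
PUSH -8 -> [3, -8]
EQ      -> [0]
LOAD 1  -> [0, -3]
PUSH -5 -> [0, -3, -5]
ROT     -> [-3, -5, 0]
NEG     -> [-3, -5, 0]
GT      -> [-3, 0]

2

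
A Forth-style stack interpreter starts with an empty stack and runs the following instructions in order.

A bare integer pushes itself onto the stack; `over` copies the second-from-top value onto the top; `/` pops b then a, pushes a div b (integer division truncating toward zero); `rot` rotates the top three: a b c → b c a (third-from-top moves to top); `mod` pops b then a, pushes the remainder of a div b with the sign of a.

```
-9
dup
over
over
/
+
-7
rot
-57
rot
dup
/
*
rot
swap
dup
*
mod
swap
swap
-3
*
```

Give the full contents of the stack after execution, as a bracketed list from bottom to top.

-9   : -9
dup  : -9 -9
over : -9 -9 -9
over : -9 -9 -9 -9
/    : -9 -9 1
+    : -9 -8
-7   : -9 -8 -7
rot  : -8 -7 -9
-57  : -8 -7 -9 -57
rot  : -8 -9 -57 -7
dup  : -8 -9 -57 -7 -7
/    : -8 -9 -57 1
*    : -8 -9 -57
rot  : -9 -57 -8
swap : -9 -8 -57
dup  : -9 -8 -57 -57
*    : -9 -8 3249
mod  : -9 -8
swap : -8 -9
swap : -9 -8
-3   : -9 -8 -3
*    : -9 24

[-9, 24]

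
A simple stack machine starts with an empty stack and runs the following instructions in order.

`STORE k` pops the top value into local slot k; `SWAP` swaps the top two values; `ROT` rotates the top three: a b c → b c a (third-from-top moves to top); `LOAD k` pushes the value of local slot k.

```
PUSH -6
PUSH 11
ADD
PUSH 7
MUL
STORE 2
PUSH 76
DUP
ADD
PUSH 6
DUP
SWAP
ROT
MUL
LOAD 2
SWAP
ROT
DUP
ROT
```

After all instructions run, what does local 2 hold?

35

PUSH -6 → -6
PUSH 11 → -6 11
ADD     → 5
PUSH 7  → 5 7
MUL     → 35
STORE 2 → (empty)
PUSH 76 → 76
DUP     → 76 76
ADD     → 152
PUSH 6  → 152 6
DUP     → 152 6 6
SWAP    → 152 6 6
ROT     → 6 6 152
MUL     → 6 912
LOAD 2  → 6 912 35
SWAP    → 6 35 912
ROT     → 35 912 6
DUP     → 35 912 6 6
ROT     → 35 6 6 912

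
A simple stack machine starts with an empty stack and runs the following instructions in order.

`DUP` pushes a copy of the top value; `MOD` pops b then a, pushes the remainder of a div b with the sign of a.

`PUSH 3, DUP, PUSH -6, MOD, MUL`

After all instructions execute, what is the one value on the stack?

9

PUSH 3  -> [3]
DUP     -> [3, 3]
PUSH -6 -> [3, 3, -6]
MOD     -> [3, 3]
MUL     -> [9]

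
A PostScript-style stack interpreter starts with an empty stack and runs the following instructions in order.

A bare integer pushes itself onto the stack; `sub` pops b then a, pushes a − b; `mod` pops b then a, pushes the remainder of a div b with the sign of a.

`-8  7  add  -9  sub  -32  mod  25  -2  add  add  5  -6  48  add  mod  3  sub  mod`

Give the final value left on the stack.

-8   [-8]
7    [-8, 7]
add  [-1]
-9   [-1, -9]
sub  [8]
-32  [8, -32]
mod  [8]
25   [8, 25]
-2   [8, 25, -2]
add  [8, 23]
add  [31]
5    [31, 5]
-6   [31, 5, -6]
48   [31, 5, -6, 48]
add  [31, 5, 42]
mod  [31, 5]
3    [31, 5, 3]
sub  [31, 2]
mod  [1]

1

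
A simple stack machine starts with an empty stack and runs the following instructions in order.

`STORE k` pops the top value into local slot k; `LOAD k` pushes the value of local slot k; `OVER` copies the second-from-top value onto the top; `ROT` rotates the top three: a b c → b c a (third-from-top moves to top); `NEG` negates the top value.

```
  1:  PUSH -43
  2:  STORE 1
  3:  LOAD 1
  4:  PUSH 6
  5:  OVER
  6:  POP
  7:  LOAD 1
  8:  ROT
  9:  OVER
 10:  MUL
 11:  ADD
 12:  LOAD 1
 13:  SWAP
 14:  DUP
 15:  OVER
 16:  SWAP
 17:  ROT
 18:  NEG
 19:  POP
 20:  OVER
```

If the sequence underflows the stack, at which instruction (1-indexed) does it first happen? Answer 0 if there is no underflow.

0

PUSH -43 : [-43]
STORE 1  : []
LOAD 1   : [-43]
PUSH 6   : [-43, 6]
OVER     : [-43, 6, -43]
POP      : [-43, 6]
LOAD 1   : [-43, 6, -43]
ROT      : [6, -43, -43]
OVER     : [6, -43, -43, -43]
MUL      : [6, -43, 1849]
ADD      : [6, 1806]
LOAD 1   : [6, 1806, -43]
SWAP     : [6, -43, 1806]
DUP      : [6, -43, 1806, 1806]
OVER     : [6, -43, 1806, 1806, 1806]
SWAP     : [6, -43, 1806, 1806, 1806]
ROT      : [6, -43, 1806, 1806, 1806]
NEG      : [6, -43, 1806, 1806, -1806]
POP      : [6, -43, 1806, 1806]
OVER     : [6, -43, 1806, 1806, 1806]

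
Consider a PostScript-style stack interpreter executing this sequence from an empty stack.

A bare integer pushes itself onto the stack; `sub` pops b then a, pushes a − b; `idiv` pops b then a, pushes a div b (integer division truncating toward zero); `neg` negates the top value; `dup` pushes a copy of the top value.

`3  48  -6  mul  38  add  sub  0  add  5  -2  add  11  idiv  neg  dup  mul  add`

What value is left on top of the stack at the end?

253

3    : [3]
48   : [3, 48]
-6   : [3, 48, -6]
mul  : [3, -288]
38   : [3, -288, 38]
add  : [3, -250]
sub  : [253]
0    : [253, 0]
add  : [253]
5    : [253, 5]
-2   : [253, 5, -2]
add  : [253, 3]
11   : [253, 3, 11]
idiv : [253, 0]
neg  : [253, 0]
dup  : [253, 0, 0]
mul  : [253, 0]
add  : [253]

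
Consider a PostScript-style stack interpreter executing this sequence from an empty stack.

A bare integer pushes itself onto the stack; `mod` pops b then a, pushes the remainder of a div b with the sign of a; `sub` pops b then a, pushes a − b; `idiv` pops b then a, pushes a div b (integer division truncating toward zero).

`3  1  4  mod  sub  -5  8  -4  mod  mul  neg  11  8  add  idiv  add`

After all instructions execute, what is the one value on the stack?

3    → [3]
1    → [3, 1]
4    → [3, 1, 4]
mod  → [3, 1]
sub  → [2]
-5   → [2, -5]
8    → [2, -5, 8]
-4   → [2, -5, 8, -4]
mod  → [2, -5, 0]
mul  → [2, 0]
neg  → [2, 0]
11   → [2, 0, 11]
8    → [2, 0, 11, 8]
add  → [2, 0, 19]
idiv → [2, 0]
add  → [2]

2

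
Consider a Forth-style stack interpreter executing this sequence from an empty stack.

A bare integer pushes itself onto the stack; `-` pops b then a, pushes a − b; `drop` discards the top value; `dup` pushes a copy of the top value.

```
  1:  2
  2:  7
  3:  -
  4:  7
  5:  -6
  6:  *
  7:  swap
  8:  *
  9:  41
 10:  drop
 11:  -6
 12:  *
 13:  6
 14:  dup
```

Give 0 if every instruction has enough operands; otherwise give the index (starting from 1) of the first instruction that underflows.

2    → [2]
7    → [2, 7]
-    → [-5]
7    → [-5, 7]
-6   → [-5, 7, -6]
*    → [-5, -42]
swap → [-42, -5]
*    → [210]
41   → [210, 41]
drop → [210]
-6   → [210, -6]
*    → [-1260]
6    → [-1260, 6]
dup  → [-1260, 6, 6]

0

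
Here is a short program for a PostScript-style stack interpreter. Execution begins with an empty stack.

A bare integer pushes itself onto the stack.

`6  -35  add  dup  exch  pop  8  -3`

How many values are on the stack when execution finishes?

6    : [6]
-35  : [6, -35]
add  : [-29]
dup  : [-29, -29]
exch : [-29, -29]
pop  : [-29]
8    : [-29, 8]
-3   : [-29, 8, -3]

3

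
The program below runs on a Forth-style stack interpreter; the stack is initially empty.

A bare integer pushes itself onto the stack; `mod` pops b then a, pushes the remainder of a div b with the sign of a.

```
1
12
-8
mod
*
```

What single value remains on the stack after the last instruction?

1   -> 1
12  -> 1 12
-8  -> 1 12 -8
mod -> 1 4
*   -> 4

4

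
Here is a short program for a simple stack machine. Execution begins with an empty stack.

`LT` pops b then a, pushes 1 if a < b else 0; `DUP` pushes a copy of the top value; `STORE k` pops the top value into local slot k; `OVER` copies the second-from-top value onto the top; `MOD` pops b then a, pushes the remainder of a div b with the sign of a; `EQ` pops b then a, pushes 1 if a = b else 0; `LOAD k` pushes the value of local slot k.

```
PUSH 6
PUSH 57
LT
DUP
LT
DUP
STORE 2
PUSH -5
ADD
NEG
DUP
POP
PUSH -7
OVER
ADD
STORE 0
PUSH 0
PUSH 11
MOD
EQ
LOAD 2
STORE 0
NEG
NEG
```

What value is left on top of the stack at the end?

PUSH 6   [6]
PUSH 57  [6, 57]
LT       [1]
DUP      [1, 1]
LT       [0]
DUP      [0, 0]
STORE 2  [0]
PUSH -5  [0, -5]
ADD      [-5]
NEG      [5]
DUP      [5, 5]
POP      [5]
PUSH -7  [5, -7]
OVER     [5, -7, 5]
ADD      [5, -2]
STORE 0  [5]
PUSH 0   [5, 0]
PUSH 11  [5, 0, 11]
MOD      [5, 0]
EQ       [0]
LOAD 2   [0, 0]
STORE 0  [0]
NEG      [0]
NEG      [0]

0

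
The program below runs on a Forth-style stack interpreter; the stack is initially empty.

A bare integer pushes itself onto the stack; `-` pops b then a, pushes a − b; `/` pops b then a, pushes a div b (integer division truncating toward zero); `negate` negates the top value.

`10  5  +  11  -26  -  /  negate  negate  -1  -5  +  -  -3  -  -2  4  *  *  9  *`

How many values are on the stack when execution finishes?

1

10      10
5       10 5
+       15
11      15 11
-26     15 11 -26
-       15 37
/       0
negate  0
negate  0
-1      0 -1
-5      0 -1 -5
+       0 -6
-       6
-3      6 -3
-       9
-2      9 -2
4       9 -2 4
*       9 -8
*       -72
9       -72 9
*       -648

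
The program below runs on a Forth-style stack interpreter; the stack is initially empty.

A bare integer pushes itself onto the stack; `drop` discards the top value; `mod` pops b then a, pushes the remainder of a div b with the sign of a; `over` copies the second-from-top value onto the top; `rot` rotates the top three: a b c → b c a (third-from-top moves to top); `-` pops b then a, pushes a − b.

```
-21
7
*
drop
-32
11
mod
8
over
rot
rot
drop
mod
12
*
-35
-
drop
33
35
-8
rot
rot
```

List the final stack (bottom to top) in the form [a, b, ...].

-21  -> -21
7    -> -21 7
*    -> -147
drop -> (empty)
-32  -> -32
11   -> -32 11
mod  -> -10
8    -> -10 8
over -> -10 8 -10
rot  -> 8 -10 -10
rot  -> -10 -10 8
drop -> -10 -10
mod  -> 0
12   -> 0 12
*    -> 0
-35  -> 0 -35
-    -> 35
drop -> (empty)
33   -> 33
35   -> 33 35
-8   -> 33 35 -8
rot  -> 35 -8 33
rot  -> -8 33 35

[-8, 33, 35]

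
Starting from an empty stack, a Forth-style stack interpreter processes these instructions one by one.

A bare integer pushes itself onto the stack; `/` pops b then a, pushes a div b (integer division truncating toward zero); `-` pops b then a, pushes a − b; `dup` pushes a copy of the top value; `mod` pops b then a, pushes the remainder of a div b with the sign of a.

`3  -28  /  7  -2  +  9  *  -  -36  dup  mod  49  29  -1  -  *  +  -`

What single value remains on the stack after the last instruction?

-1515

3    3
-28  3 -28
/    0
7    0 7
-2   0 7 -2
+    0 5
9    0 5 9
*    0 45
-    -45
-36  -45 -36
dup  -45 -36 -36
mod  -45 0
49   -45 0 49
29   -45 0 49 29
-1   -45 0 49 29 -1
-    -45 0 49 30
*    -45 0 1470
+    -45 1470
-    -1515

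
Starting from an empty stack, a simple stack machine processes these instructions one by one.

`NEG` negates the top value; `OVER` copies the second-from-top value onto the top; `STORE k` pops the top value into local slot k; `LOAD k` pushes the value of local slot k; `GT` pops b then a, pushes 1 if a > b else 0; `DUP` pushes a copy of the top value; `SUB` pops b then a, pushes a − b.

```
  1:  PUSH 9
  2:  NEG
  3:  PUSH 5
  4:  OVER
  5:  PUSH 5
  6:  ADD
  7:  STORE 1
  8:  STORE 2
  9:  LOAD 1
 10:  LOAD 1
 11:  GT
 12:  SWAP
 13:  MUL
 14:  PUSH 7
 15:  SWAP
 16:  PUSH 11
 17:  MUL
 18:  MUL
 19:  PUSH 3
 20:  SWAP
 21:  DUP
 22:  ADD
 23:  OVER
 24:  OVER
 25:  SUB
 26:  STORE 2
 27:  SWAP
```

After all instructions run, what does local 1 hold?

PUSH 9  -> [9]
NEG     -> [-9]
PUSH 5  -> [-9, 5]
OVER    -> [-9, 5, -9]
PUSH 5  -> [-9, 5, -9, 5]
ADD     -> [-9, 5, -4]
STORE 1 -> [-9, 5]
STORE 2 -> [-9]
LOAD 1  -> [-9, -4]
LOAD 1  -> [-9, -4, -4]
GT      -> [-9, 0]
SWAP    -> [0, -9]
MUL     -> [0]
PUSH 7  -> [0, 7]
SWAP    -> [7, 0]
PUSH 11 -> [7, 0, 11]
MUL     -> [7, 0]
MUL     -> [0]
PUSH 3  -> [0, 3]
SWAP    -> [3, 0]
DUP     -> [3, 0, 0]
ADD     -> [3, 0]
OVER    -> [3, 0, 3]
OVER    -> [3, 0, 3, 0]
SUB     -> [3, 0, 3]
STORE 2 -> [3, 0]
SWAP    -> [0, 3]

-4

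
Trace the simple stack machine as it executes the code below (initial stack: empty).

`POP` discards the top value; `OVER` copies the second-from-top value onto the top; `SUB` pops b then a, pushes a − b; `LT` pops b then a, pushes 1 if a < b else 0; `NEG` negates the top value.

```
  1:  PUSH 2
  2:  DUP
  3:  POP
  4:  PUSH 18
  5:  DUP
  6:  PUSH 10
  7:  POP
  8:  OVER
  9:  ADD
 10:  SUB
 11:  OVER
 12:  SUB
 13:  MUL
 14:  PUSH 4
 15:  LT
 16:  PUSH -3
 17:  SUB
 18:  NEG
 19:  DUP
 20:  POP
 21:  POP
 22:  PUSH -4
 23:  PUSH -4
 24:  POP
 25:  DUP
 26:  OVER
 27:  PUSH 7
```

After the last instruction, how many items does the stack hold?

4

PUSH 2  -> 2
DUP     -> 2 2
POP     -> 2
PUSH 18 -> 2 18
DUP     -> 2 18 18
PUSH 10 -> 2 18 18 10
POP     -> 2 18 18
OVER    -> 2 18 18 18
ADD     -> 2 18 36
SUB     -> 2 -18
OVER    -> 2 -18 2
SUB     -> 2 -20
MUL     -> -40
PUSH 4  -> -40 4
LT      -> 1
PUSH -3 -> 1 -3
SUB     -> 4
NEG     -> -4
DUP     -> -4 -4
POP     -> -4
POP     -> (empty)
PUSH -4 -> -4
PUSH -4 -> -4 -4
POP     -> -4
DUP     -> -4 -4
OVER    -> -4 -4 -4
PUSH 7  -> -4 -4 -4 7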